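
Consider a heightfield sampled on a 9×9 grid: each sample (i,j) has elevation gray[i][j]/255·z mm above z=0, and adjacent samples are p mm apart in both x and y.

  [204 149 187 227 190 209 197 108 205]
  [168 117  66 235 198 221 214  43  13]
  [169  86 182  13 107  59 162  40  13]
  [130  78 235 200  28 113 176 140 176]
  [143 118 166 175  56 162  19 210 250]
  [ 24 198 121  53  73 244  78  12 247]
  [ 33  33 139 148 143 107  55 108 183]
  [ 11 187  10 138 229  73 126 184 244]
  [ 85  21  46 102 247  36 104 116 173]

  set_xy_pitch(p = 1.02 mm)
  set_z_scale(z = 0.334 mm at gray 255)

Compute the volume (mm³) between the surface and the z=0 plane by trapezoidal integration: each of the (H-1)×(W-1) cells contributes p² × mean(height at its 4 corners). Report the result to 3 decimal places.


height_mm = gray/255 × 0.334; cell vol = 1.02² × mean(4 corners)
unit = 1.02² × 0.334 / (4×255) = 0.00034068 mm³ per gray-sum
row 0: Σ corner-gray over 8 cells = 5312  → 1.8097
row 1: Σ corner-gray over 8 cells = 3849  → 1.3113
row 2: Σ corner-gray over 8 cells = 3726  → 1.2694
row 3: Σ corner-gray over 8 cells = 4451  → 1.5164
row 4: Σ corner-gray over 8 cells = 4034  → 1.3743
row 5: Σ corner-gray over 8 cells = 3511  → 1.1961
row 6: Σ corner-gray over 8 cells = 3831  → 1.3051
row 7: Σ corner-gray over 8 cells = 3751  → 1.2779
Σ rows: total corner-gray = 32465  → 11.0602 mm³

11.060


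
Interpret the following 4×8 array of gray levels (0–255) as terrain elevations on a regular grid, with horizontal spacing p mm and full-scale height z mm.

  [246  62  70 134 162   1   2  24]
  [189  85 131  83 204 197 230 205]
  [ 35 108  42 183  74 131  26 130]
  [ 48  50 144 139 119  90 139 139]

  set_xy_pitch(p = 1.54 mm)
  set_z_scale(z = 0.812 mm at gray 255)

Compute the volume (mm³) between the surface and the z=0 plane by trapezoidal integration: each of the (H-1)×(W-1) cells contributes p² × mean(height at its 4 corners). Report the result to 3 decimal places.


height_mm = gray/255 × 0.812; cell vol = 1.54² × mean(4 corners)
unit = 1.54² × 0.812 / (4×255) = 0.00188798 mm³ per gray-sum
row 0: Σ corner-gray over 7 cells = 3386  → 6.3927
row 1: Σ corner-gray over 7 cells = 3547  → 6.6967
row 2: Σ corner-gray over 7 cells = 2842  → 5.3656
Σ rows: total corner-gray = 9775  → 18.4550 mm³

18.455


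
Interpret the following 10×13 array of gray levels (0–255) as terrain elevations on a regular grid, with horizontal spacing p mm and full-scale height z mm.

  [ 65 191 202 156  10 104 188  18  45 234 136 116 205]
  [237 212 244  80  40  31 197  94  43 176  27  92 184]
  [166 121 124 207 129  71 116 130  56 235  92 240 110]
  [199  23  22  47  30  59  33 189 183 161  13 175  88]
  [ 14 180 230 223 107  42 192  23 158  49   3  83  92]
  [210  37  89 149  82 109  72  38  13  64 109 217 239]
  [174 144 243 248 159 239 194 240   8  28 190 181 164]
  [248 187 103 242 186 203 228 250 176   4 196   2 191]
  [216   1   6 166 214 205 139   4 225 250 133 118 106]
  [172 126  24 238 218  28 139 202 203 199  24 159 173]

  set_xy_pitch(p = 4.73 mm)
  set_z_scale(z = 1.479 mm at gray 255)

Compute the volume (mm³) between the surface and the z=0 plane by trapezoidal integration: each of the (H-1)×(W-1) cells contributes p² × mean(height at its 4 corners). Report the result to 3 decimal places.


1820.021

height_mm = gray/255 × 1.479; cell vol = 4.73² × mean(4 corners)
unit = 4.73² × 1.479 / (4×255) = 0.0324407 mm³ per gray-sum
row 0: Σ corner-gray over 12 cells = 5963  → 193.4439
row 1: Σ corner-gray over 12 cells = 6211  → 201.4892
row 2: Σ corner-gray over 12 cells = 5475  → 177.6129
row 3: Σ corner-gray over 12 cells = 4843  → 157.1103
row 4: Σ corner-gray over 12 cells = 5093  → 165.2205
row 5: Σ corner-gray over 12 cells = 6493  → 210.6375
row 6: Σ corner-gray over 12 cells = 8079  → 262.0885
row 7: Σ corner-gray over 12 cells = 7237  → 234.7734
row 8: Σ corner-gray over 12 cells = 6709  → 217.6447
Σ rows: total corner-gray = 56103  → 1820.0209 mm³


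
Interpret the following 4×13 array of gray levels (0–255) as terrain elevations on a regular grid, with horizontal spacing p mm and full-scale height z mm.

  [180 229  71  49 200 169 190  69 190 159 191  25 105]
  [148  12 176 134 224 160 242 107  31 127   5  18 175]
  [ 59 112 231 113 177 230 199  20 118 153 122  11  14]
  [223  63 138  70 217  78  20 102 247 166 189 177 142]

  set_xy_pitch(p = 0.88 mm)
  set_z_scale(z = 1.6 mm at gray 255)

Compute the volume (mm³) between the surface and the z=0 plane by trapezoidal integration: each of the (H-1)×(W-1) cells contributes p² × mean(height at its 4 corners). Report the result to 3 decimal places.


height_mm = gray/255 × 1.6; cell vol = 0.88² × mean(4 corners)
unit = 0.88² × 1.6 / (4×255) = 0.00121475 mm³ per gray-sum
row 0: Σ corner-gray over 12 cells = 6164  → 7.4877
row 1: Σ corner-gray over 12 cells = 5840  → 7.0941
row 2: Σ corner-gray over 12 cells = 6344  → 7.7063
Σ rows: total corner-gray = 18348  → 22.2881 mm³

22.288


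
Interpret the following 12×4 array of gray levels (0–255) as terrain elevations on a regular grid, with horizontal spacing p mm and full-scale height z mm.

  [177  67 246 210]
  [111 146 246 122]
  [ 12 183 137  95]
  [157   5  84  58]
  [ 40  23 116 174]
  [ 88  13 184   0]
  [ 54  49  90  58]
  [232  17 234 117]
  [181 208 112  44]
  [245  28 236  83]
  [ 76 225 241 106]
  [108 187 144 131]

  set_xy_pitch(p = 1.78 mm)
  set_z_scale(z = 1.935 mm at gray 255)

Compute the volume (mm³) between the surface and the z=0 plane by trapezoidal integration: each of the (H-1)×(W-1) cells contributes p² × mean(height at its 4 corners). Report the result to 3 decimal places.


height_mm = gray/255 × 1.935; cell vol = 1.78² × mean(4 corners)
unit = 1.78² × 1.935 / (4×255) = 0.00601064 mm³ per gray-sum
row 0: Σ corner-gray over 3 cells = 2030  → 12.2016
row 1: Σ corner-gray over 3 cells = 1764  → 10.6028
row 2: Σ corner-gray over 3 cells = 1140  → 6.8521
row 3: Σ corner-gray over 3 cells = 885  → 5.3194
row 4: Σ corner-gray over 3 cells = 974  → 5.8544
row 5: Σ corner-gray over 3 cells = 872  → 5.2413
row 6: Σ corner-gray over 3 cells = 1241  → 7.4592
row 7: Σ corner-gray over 3 cells = 1716  → 10.3143
row 8: Σ corner-gray over 3 cells = 1721  → 10.3443
row 9: Σ corner-gray over 3 cells = 1970  → 11.8410
row 10: Σ corner-gray over 3 cells = 2015  → 12.1114
Σ rows: total corner-gray = 16328  → 98.1417 mm³

98.142


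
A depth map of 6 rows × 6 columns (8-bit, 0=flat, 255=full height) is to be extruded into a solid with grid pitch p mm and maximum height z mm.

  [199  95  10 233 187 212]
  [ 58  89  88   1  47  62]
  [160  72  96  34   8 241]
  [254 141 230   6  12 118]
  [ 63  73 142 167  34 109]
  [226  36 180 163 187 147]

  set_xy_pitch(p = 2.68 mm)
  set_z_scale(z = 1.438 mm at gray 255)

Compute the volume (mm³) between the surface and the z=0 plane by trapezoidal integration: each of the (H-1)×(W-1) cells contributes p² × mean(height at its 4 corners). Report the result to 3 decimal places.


height_mm = gray/255 × 1.438; cell vol = 2.68² × mean(4 corners)
unit = 2.68² × 1.438 / (4×255) = 0.0101258 mm³ per gray-sum
row 0: Σ corner-gray over 5 cells = 2031  → 20.5655
row 1: Σ corner-gray over 5 cells = 1391  → 14.0850
row 2: Σ corner-gray over 5 cells = 1971  → 19.9579
row 3: Σ corner-gray over 5 cells = 2154  → 21.8109
row 4: Σ corner-gray over 5 cells = 2509  → 25.4056
Σ rows: total corner-gray = 10056  → 101.8248 mm³

101.825


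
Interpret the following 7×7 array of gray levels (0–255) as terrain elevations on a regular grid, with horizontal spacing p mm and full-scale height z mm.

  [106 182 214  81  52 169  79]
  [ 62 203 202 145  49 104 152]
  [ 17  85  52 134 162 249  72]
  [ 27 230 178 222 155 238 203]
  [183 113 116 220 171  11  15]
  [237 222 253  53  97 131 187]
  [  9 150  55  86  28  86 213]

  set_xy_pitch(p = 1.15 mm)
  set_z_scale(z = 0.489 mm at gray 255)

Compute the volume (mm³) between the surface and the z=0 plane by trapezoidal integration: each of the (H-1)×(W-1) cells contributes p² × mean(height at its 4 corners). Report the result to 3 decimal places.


height_mm = gray/255 × 0.489; cell vol = 1.15² × mean(4 corners)
unit = 1.15² × 0.489 / (4×255) = 0.000634022 mm³ per gray-sum
row 0: Σ corner-gray over 6 cells = 3201  → 2.0295
row 1: Σ corner-gray over 6 cells = 3073  → 1.9483
row 2: Σ corner-gray over 6 cells = 3729  → 2.3643
row 3: Σ corner-gray over 6 cells = 3736  → 2.3687
row 4: Σ corner-gray over 6 cells = 3396  → 2.1531
row 5: Σ corner-gray over 6 cells = 2968  → 1.8818
Σ rows: total corner-gray = 20103  → 12.7457 mm³

12.746


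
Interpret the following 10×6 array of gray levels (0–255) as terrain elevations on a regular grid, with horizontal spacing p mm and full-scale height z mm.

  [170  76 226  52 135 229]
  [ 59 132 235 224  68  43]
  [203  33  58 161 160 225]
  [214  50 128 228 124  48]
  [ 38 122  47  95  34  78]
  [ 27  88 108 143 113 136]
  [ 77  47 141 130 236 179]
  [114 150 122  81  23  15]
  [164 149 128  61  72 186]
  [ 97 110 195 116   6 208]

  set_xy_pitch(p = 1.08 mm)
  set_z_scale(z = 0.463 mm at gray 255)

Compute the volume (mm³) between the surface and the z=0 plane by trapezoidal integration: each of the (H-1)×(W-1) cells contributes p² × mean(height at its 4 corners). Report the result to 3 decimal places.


11.072

height_mm = gray/255 × 0.463; cell vol = 1.08² × mean(4 corners)
unit = 1.08² × 0.463 / (4×255) = 0.000529454 mm³ per gray-sum
row 0: Σ corner-gray over 5 cells = 2797  → 1.4809
row 1: Σ corner-gray over 5 cells = 2672  → 1.4147
row 2: Σ corner-gray over 5 cells = 2574  → 1.3628
row 3: Σ corner-gray over 5 cells = 2034  → 1.0769
row 4: Σ corner-gray over 5 cells = 1779  → 0.9419
row 5: Σ corner-gray over 5 cells = 2431  → 1.2871
row 6: Σ corner-gray over 5 cells = 2245  → 1.1886
row 7: Σ corner-gray over 5 cells = 2051  → 1.0859
row 8: Σ corner-gray over 5 cells = 2329  → 1.2331
Σ rows: total corner-gray = 20912  → 11.0719 mm³


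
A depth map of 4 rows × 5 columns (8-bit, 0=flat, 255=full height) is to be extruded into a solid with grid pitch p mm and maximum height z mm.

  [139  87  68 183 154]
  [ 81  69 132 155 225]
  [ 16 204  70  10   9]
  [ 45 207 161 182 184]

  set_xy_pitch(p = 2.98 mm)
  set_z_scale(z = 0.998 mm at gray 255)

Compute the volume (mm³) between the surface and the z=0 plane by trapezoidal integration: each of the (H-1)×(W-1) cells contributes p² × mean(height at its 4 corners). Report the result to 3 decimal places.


47.963

height_mm = gray/255 × 0.998; cell vol = 2.98² × mean(4 corners)
unit = 2.98² × 0.998 / (4×255) = 0.00868886 mm³ per gray-sum
row 0: Σ corner-gray over 4 cells = 1987  → 17.2648
row 1: Σ corner-gray over 4 cells = 1611  → 13.9978
row 2: Σ corner-gray over 4 cells = 1922  → 16.7000
Σ rows: total corner-gray = 5520  → 47.9625 mm³


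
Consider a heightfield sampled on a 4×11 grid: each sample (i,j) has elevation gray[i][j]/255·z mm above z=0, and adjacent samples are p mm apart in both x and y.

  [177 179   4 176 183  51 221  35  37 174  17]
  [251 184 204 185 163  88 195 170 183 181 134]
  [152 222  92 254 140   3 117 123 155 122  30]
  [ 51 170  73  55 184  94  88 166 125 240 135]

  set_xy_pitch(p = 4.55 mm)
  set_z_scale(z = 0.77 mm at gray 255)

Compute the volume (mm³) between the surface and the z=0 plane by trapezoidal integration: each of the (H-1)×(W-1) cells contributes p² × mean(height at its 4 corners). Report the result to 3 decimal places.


267.995

height_mm = gray/255 × 0.77; cell vol = 4.55² × mean(4 corners)
unit = 4.55² × 0.77 / (4×255) = 0.0156284 mm³ per gray-sum
row 0: Σ corner-gray over 10 cells = 5805  → 90.7226
row 1: Σ corner-gray over 10 cells = 6129  → 95.7862
row 2: Σ corner-gray over 10 cells = 5214  → 81.4863
Σ rows: total corner-gray = 17148  → 267.9951 mm³


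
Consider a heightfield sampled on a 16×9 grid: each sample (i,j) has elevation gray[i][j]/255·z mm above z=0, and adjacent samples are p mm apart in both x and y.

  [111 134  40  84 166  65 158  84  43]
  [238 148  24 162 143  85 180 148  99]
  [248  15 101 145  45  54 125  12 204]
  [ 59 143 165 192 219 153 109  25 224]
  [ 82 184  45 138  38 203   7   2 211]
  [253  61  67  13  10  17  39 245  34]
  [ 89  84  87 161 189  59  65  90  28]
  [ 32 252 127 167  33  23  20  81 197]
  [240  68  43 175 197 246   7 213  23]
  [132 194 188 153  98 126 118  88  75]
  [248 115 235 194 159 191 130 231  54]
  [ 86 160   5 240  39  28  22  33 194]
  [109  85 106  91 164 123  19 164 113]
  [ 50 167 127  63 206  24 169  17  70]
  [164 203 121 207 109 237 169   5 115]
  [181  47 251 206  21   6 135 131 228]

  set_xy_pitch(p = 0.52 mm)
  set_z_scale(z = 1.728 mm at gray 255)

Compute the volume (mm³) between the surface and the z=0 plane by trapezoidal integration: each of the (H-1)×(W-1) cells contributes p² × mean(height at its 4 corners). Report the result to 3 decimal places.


height_mm = gray/255 × 1.728; cell vol = 0.52² × mean(4 corners)
unit = 0.52² × 1.728 / (4×255) = 0.000458089 mm³ per gray-sum
row 0: Σ corner-gray over 8 cells = 3733  → 1.7100
row 1: Σ corner-gray over 8 cells = 3563  → 1.6322
row 2: Σ corner-gray over 8 cells = 3741  → 1.7137
row 3: Σ corner-gray over 8 cells = 3822  → 1.7508
row 4: Σ corner-gray over 8 cells = 2718  → 1.2451
row 5: Σ corner-gray over 8 cells = 2778  → 1.2726
row 6: Σ corner-gray over 8 cells = 3222  → 1.4760
row 7: Σ corner-gray over 8 cells = 3796  → 1.7389
row 8: Σ corner-gray over 8 cells = 4298  → 1.9689
row 9: Σ corner-gray over 8 cells = 4949  → 2.2671
row 10: Σ corner-gray over 8 cells = 4146  → 1.8992
row 11: Σ corner-gray over 8 cells = 3060  → 1.4018
row 12: Σ corner-gray over 8 cells = 3392  → 1.5538
row 13: Σ corner-gray over 8 cells = 4047  → 1.8539
row 14: Σ corner-gray over 8 cells = 4384  → 2.0083
Σ rows: total corner-gray = 55649  → 25.4922 mm³

25.492


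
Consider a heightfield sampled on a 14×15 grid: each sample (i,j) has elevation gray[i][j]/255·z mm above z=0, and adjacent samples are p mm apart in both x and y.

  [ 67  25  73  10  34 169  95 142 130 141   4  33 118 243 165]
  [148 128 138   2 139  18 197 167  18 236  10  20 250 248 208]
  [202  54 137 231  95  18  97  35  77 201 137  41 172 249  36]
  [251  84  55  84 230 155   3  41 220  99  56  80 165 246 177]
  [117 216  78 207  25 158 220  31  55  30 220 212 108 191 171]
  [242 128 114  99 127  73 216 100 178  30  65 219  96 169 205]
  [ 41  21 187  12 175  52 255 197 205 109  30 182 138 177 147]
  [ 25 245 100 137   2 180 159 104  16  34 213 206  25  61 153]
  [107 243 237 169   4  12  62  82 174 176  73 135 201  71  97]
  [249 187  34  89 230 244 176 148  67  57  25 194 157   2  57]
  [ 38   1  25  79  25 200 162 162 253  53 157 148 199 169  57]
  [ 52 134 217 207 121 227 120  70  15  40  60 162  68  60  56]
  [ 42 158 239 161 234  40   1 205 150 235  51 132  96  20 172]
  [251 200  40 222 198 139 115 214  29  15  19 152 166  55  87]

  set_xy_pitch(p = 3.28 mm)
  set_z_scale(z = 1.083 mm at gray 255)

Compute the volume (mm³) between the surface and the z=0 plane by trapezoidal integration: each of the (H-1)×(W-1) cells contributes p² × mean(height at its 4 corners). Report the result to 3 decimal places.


1022.714

height_mm = gray/255 × 1.083; cell vol = 3.28² × mean(4 corners)
unit = 3.28² × 1.083 / (4×255) = 0.0114229 mm³ per gray-sum
row 0: Σ corner-gray over 14 cells = 6164  → 70.4107
row 1: Σ corner-gray over 14 cells = 6824  → 77.9498
row 2: Σ corner-gray over 14 cells = 6790  → 77.5614
row 3: Σ corner-gray over 14 cells = 7254  → 82.8616
row 4: Σ corner-gray over 14 cells = 7465  → 85.2719
row 5: Σ corner-gray over 14 cells = 7343  → 83.8783
row 6: Σ corner-gray over 14 cells = 6810  → 77.7899
row 7: Σ corner-gray over 14 cells = 6624  → 75.6652
row 8: Σ corner-gray over 14 cells = 7008  → 80.0516
row 9: Σ corner-gray over 14 cells = 6887  → 78.6694
row 10: Σ corner-gray over 14 cells = 6471  → 73.9175
row 11: Σ corner-gray over 14 cells = 6768  → 77.3101
row 12: Σ corner-gray over 14 cells = 7124  → 81.3767
Σ rows: total corner-gray = 89532  → 1022.7141 mm³


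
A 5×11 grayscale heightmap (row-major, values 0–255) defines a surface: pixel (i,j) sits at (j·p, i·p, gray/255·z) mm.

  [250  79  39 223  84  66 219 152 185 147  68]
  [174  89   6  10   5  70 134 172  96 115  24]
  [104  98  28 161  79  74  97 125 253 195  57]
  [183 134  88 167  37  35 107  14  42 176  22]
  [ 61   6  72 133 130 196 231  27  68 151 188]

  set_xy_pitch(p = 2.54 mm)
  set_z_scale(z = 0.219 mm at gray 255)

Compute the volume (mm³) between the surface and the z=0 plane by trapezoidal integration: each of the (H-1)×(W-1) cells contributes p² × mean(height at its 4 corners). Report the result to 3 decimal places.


height_mm = gray/255 × 0.219; cell vol = 2.54² × mean(4 corners)
unit = 2.54² × 0.219 / (4×255) = 0.0013852 mm³ per gray-sum
row 0: Σ corner-gray over 10 cells = 4298  → 5.9536
row 1: Σ corner-gray over 10 cells = 3973  → 5.5034
row 2: Σ corner-gray over 10 cells = 4186  → 5.7984
row 3: Σ corner-gray over 10 cells = 4082  → 5.6544
Σ rows: total corner-gray = 16539  → 22.9098 mm³

22.910


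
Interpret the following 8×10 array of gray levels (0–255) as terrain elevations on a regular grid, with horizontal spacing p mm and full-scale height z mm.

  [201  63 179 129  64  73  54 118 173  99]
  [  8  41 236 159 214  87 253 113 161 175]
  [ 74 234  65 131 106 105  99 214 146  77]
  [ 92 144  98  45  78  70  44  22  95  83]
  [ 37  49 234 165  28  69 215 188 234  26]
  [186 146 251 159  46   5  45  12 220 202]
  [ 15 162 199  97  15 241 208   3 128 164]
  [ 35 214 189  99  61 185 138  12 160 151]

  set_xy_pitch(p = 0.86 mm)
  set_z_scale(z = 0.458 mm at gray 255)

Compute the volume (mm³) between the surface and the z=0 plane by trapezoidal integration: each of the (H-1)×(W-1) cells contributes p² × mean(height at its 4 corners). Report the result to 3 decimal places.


height_mm = gray/255 × 0.458; cell vol = 0.86² × mean(4 corners)
unit = 0.86² × 0.458 / (4×255) = 0.000332095 mm³ per gray-sum
row 0: Σ corner-gray over 9 cells = 4717  → 1.5665
row 1: Σ corner-gray over 9 cells = 5062  → 1.6811
row 2: Σ corner-gray over 9 cells = 3718  → 1.2347
row 3: Σ corner-gray over 9 cells = 3794  → 1.2600
row 4: Σ corner-gray over 9 cells = 4583  → 1.5220
row 5: Σ corner-gray over 9 cells = 4441  → 1.4748
row 6: Σ corner-gray over 9 cells = 4587  → 1.5233
Σ rows: total corner-gray = 30902  → 10.2624 mm³

10.262


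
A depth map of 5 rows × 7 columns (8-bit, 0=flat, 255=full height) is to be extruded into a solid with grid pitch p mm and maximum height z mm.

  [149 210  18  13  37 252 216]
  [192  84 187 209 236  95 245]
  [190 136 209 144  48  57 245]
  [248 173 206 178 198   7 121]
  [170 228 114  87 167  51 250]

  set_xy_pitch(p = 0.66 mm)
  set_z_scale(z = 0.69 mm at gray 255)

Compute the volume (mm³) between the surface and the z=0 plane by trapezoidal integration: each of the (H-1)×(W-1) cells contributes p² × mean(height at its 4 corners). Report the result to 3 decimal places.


height_mm = gray/255 × 0.69; cell vol = 0.66² × mean(4 corners)
unit = 0.66² × 0.69 / (4×255) = 0.000294671 mm³ per gray-sum
row 0: Σ corner-gray over 6 cells = 3484  → 1.0266
row 1: Σ corner-gray over 6 cells = 3682  → 1.0850
row 2: Σ corner-gray over 6 cells = 3516  → 1.0361
row 3: Σ corner-gray over 6 cells = 3607  → 1.0629
Σ rows: total corner-gray = 14289  → 4.2105 mm³

4.211


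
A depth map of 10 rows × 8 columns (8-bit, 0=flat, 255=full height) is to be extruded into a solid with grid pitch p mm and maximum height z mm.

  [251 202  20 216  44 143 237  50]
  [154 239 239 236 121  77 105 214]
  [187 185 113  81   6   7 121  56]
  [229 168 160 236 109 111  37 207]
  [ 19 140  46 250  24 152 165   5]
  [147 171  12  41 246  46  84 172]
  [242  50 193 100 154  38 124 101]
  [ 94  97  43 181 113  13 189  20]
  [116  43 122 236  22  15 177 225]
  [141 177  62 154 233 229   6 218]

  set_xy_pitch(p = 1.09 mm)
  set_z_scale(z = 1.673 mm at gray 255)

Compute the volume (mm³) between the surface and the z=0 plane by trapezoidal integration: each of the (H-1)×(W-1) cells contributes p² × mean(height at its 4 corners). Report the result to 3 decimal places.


height_mm = gray/255 × 1.673; cell vol = 1.09² × mean(4 corners)
unit = 1.09² × 1.673 / (4×255) = 0.00194872 mm³ per gray-sum
row 0: Σ corner-gray over 7 cells = 4427  → 8.6270
row 1: Σ corner-gray over 7 cells = 3671  → 7.1537
row 2: Σ corner-gray over 7 cells = 3347  → 6.5224
row 3: Σ corner-gray over 7 cells = 3656  → 7.1245
row 4: Σ corner-gray over 7 cells = 3097  → 6.0352
row 5: Σ corner-gray over 7 cells = 3180  → 6.1969
row 6: Σ corner-gray over 7 cells = 3047  → 5.9377
row 7: Σ corner-gray over 7 cells = 2957  → 5.7624
row 8: Σ corner-gray over 7 cells = 3652  → 7.1167
Σ rows: total corner-gray = 31034  → 60.4765 mm³

60.476


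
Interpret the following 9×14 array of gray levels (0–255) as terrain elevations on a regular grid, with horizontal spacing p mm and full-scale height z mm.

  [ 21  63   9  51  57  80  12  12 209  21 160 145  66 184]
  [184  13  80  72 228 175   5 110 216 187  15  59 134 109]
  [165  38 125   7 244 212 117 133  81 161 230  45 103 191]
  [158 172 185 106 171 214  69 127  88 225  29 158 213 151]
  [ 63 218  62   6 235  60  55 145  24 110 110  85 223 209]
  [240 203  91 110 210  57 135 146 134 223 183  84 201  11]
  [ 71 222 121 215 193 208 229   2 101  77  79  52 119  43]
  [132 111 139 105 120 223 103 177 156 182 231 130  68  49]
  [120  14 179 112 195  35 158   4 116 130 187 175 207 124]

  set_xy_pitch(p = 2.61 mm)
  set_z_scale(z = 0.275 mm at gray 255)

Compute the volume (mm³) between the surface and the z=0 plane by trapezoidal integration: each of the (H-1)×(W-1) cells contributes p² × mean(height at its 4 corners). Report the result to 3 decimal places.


height_mm = gray/255 × 0.275; cell vol = 2.61² × mean(4 corners)
unit = 2.61² × 0.275 / (4×255) = 0.0018366 mm³ per gray-sum
row 0: Σ corner-gray over 13 cells = 4856  → 8.9185
row 1: Σ corner-gray over 13 cells = 6229  → 11.4402
row 2: Σ corner-gray over 13 cells = 7171  → 13.1702
row 3: Σ corner-gray over 13 cells = 6761  → 12.4172
row 4: Σ corner-gray over 13 cells = 6743  → 12.3842
row 5: Σ corner-gray over 13 cells = 7155  → 13.1408
row 6: Σ corner-gray over 13 cells = 7021  → 12.8947
row 7: Σ corner-gray over 13 cells = 6939  → 12.7441
Σ rows: total corner-gray = 52875  → 97.1100 mm³

97.110


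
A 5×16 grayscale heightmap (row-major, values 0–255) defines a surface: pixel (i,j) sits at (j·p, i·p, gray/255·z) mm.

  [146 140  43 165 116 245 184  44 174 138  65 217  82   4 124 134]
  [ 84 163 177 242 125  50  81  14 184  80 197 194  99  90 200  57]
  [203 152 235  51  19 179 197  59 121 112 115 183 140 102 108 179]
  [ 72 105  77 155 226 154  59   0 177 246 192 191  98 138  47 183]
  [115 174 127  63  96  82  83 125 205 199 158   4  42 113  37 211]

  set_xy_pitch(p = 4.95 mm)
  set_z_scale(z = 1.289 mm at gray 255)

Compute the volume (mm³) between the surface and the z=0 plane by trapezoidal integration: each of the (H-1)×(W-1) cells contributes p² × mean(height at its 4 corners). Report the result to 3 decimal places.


height_mm = gray/255 × 1.289; cell vol = 4.95² × mean(4 corners)
unit = 4.95² × 1.289 / (4×255) = 0.0309644 mm³ per gray-sum
row 0: Σ corner-gray over 15 cells = 7695  → 238.2713
row 1: Σ corner-gray over 15 cells = 7861  → 243.4114
row 2: Σ corner-gray over 15 cells = 7913  → 245.0216
row 3: Σ corner-gray over 15 cells = 7327  → 226.8764
Σ rows: total corner-gray = 30796  → 953.5807 mm³

953.581


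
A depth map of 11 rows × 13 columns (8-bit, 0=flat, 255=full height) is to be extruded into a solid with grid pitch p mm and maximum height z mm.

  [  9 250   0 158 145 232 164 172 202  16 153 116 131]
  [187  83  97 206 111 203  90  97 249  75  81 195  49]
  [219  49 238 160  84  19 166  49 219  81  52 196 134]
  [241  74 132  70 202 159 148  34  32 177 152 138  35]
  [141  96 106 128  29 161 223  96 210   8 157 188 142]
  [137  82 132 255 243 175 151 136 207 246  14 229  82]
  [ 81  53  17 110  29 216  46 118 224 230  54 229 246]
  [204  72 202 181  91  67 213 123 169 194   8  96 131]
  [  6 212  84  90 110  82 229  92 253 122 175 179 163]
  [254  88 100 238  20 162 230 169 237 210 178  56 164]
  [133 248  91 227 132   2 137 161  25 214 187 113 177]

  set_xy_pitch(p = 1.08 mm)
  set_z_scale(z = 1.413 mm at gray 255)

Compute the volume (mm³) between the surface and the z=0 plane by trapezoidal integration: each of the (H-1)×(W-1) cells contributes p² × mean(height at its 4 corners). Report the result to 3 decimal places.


height_mm = gray/255 × 1.413; cell vol = 1.08² × mean(4 corners)
unit = 1.08² × 1.413 / (4×255) = 0.00161581 mm³ per gray-sum
row 0: Σ corner-gray over 12 cells = 6566  → 10.6094
row 1: Σ corner-gray over 12 cells = 6189  → 10.0002
row 2: Σ corner-gray over 12 cells = 5891  → 9.5187
row 3: Σ corner-gray over 12 cells = 5999  → 9.6932
row 4: Σ corner-gray over 12 cells = 7046  → 11.3850
row 5: Σ corner-gray over 12 cells = 6938  → 11.2105
row 6: Σ corner-gray over 12 cells = 6146  → 9.9308
row 7: Σ corner-gray over 12 cells = 6592  → 10.6514
row 8: Σ corner-gray over 12 cells = 7219  → 11.6645
row 9: Σ corner-gray over 12 cells = 7178  → 11.5983
Σ rows: total corner-gray = 65764  → 106.2619 mm³

106.262


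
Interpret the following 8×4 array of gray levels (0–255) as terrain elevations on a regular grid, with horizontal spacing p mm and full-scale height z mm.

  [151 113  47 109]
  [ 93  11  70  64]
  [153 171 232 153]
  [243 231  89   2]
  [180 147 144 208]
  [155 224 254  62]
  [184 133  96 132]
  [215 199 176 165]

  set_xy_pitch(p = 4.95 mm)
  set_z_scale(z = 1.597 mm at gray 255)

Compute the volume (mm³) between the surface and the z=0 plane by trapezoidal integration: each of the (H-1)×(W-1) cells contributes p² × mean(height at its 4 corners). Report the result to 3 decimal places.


467.111

height_mm = gray/255 × 1.597; cell vol = 4.95² × mean(4 corners)
unit = 4.95² × 1.597 / (4×255) = 0.0383632 mm³ per gray-sum
row 0: Σ corner-gray over 3 cells = 899  → 34.4885
row 1: Σ corner-gray over 3 cells = 1431  → 54.8978
row 2: Σ corner-gray over 3 cells = 1997  → 76.6114
row 3: Σ corner-gray over 3 cells = 1855  → 71.1638
row 4: Σ corner-gray over 3 cells = 2143  → 82.2124
row 5: Σ corner-gray over 3 cells = 1947  → 74.6932
row 6: Σ corner-gray over 3 cells = 1904  → 73.0436
Σ rows: total corner-gray = 12176  → 467.1107 mm³


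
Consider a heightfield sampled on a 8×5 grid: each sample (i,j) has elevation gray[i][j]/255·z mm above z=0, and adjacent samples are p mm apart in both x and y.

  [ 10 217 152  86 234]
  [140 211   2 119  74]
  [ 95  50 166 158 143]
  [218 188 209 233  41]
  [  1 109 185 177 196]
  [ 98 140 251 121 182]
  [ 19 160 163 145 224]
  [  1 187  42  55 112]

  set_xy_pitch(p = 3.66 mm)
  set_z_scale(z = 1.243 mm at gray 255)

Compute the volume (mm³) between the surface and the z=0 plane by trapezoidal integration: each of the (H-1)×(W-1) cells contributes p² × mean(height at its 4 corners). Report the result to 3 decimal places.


258.658

height_mm = gray/255 × 1.243; cell vol = 3.66² × mean(4 corners)
unit = 3.66² × 1.243 / (4×255) = 0.0163242 mm³ per gray-sum
row 0: Σ corner-gray over 4 cells = 2032  → 33.1709
row 1: Σ corner-gray over 4 cells = 1864  → 30.4284
row 2: Σ corner-gray over 4 cells = 2505  → 40.8922
row 3: Σ corner-gray over 4 cells = 2658  → 43.3898
row 4: Σ corner-gray over 4 cells = 2443  → 39.8801
row 5: Σ corner-gray over 4 cells = 2483  → 40.5331
row 6: Σ corner-gray over 4 cells = 1860  → 30.3631
Σ rows: total corner-gray = 15845  → 258.6577 mm³


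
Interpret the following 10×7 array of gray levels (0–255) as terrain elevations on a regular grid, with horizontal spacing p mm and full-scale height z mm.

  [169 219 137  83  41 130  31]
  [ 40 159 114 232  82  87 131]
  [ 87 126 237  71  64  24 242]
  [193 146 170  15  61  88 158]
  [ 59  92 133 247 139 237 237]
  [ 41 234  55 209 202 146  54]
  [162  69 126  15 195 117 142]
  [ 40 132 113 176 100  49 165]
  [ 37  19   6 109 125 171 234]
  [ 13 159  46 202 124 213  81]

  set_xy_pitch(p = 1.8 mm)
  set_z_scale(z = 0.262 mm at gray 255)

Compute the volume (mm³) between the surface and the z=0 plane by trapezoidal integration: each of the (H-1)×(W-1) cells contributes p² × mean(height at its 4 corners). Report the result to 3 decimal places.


22.149

height_mm = gray/255 × 0.262; cell vol = 1.8² × mean(4 corners)
unit = 1.8² × 0.262 / (4×255) = 0.000832235 mm³ per gray-sum
row 0: Σ corner-gray over 6 cells = 2939  → 2.4459
row 1: Σ corner-gray over 6 cells = 2892  → 2.4068
row 2: Σ corner-gray over 6 cells = 2684  → 2.2337
row 3: Σ corner-gray over 6 cells = 3303  → 2.7489
row 4: Σ corner-gray over 6 cells = 3779  → 3.1450
row 5: Σ corner-gray over 6 cells = 3135  → 2.6091
row 6: Σ corner-gray over 6 cells = 2693  → 2.2412
row 7: Σ corner-gray over 6 cells = 2476  → 2.0606
row 8: Σ corner-gray over 6 cells = 2713  → 2.2579
Σ rows: total corner-gray = 26614  → 22.1491 mm³


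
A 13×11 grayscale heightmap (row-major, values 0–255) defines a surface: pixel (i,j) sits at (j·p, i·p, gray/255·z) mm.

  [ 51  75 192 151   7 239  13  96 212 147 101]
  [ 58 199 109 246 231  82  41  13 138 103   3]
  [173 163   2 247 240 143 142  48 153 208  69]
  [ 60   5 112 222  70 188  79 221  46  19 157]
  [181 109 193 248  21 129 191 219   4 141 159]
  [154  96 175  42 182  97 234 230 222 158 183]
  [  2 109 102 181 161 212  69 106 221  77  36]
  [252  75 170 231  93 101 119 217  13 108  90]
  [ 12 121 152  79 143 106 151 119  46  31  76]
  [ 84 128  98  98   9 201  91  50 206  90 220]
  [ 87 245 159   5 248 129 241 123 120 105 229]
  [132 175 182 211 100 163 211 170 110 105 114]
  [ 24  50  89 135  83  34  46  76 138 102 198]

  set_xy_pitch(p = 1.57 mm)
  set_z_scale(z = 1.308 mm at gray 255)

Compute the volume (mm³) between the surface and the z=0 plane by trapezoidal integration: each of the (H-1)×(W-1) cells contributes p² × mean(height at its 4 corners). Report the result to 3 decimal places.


196.587

height_mm = gray/255 × 1.308; cell vol = 1.57² × mean(4 corners)
unit = 1.57² × 1.308 / (4×255) = 0.00316087 mm³ per gray-sum
row 0: Σ corner-gray over 10 cells = 4801  → 15.1753
row 1: Σ corner-gray over 10 cells = 5319  → 16.8127
row 2: Σ corner-gray over 10 cells = 5075  → 16.0414
row 3: Σ corner-gray over 10 cells = 4991  → 15.7759
row 4: Σ corner-gray over 10 cells = 6059  → 19.1517
row 5: Σ corner-gray over 10 cells = 5723  → 18.0897
row 6: Σ corner-gray over 10 cells = 5110  → 16.1521
row 7: Σ corner-gray over 10 cells = 4580  → 14.4768
row 8: Σ corner-gray over 10 cells = 4230  → 13.3705
row 9: Σ corner-gray over 10 cells = 5312  → 16.7906
row 10: Σ corner-gray over 10 cells = 6166  → 19.4899
row 11: Σ corner-gray over 10 cells = 4828  → 15.2607
Σ rows: total corner-gray = 62194  → 196.5873 mm³


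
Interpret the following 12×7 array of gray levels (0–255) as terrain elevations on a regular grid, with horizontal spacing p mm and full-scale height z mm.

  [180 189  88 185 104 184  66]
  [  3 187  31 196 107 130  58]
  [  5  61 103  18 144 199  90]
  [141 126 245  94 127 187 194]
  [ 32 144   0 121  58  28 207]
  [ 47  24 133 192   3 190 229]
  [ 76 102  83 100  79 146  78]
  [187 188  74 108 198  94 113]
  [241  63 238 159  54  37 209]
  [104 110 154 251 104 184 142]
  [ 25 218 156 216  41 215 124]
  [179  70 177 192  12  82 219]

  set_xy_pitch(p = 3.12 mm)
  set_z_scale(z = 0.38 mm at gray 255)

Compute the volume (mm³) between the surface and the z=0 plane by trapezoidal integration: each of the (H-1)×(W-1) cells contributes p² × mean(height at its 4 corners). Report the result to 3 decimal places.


118.588

height_mm = gray/255 × 0.38; cell vol = 3.12² × mean(4 corners)
unit = 3.12² × 0.38 / (4×255) = 0.00362654 mm³ per gray-sum
row 0: Σ corner-gray over 6 cells = 3109  → 11.2749
row 1: Σ corner-gray over 6 cells = 2508  → 9.0954
row 2: Σ corner-gray over 6 cells = 3038  → 11.0174
row 3: Σ corner-gray over 6 cells = 2834  → 10.2776
row 4: Σ corner-gray over 6 cells = 2301  → 8.3447
row 5: Σ corner-gray over 6 cells = 2534  → 9.1897
row 6: Σ corner-gray over 6 cells = 2798  → 10.1471
row 7: Σ corner-gray over 6 cells = 3176  → 11.5179
row 8: Σ corner-gray over 6 cells = 3404  → 12.3447
row 9: Σ corner-gray over 6 cells = 3693  → 13.3928
row 10: Σ corner-gray over 6 cells = 3305  → 11.9857
Σ rows: total corner-gray = 32700  → 118.5879 mm³


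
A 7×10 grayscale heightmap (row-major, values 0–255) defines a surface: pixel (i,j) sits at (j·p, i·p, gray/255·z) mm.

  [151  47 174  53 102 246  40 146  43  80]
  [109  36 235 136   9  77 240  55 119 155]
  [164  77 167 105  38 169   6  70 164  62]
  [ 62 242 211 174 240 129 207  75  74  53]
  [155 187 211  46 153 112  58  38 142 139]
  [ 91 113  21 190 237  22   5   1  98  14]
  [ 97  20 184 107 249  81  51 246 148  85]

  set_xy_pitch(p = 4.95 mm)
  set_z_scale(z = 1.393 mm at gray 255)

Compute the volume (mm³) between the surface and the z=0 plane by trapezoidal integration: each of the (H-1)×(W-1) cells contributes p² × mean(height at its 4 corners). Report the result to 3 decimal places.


838.275

height_mm = gray/255 × 1.393; cell vol = 4.95² × mean(4 corners)
unit = 4.95² × 1.393 / (4×255) = 0.0334627 mm³ per gray-sum
row 0: Σ corner-gray over 9 cells = 4011  → 134.2190
row 1: Σ corner-gray over 9 cells = 3896  → 130.3708
row 2: Σ corner-gray over 9 cells = 4637  → 155.1667
row 3: Σ corner-gray over 9 cells = 5007  → 167.5479
row 4: Σ corner-gray over 9 cells = 3667  → 122.7078
row 5: Σ corner-gray over 9 cells = 3833  → 128.2626
Σ rows: total corner-gray = 25051  → 838.2748 mm³


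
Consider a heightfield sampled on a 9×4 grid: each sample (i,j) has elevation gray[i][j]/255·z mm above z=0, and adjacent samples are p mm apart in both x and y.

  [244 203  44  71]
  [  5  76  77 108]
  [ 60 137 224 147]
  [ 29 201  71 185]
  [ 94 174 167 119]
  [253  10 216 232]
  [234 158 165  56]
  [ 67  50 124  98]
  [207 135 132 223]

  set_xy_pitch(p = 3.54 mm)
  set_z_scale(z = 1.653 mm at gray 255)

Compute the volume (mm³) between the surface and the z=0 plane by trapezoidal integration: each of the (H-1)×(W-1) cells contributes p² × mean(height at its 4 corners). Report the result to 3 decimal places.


height_mm = gray/255 × 1.653; cell vol = 3.54² × mean(4 corners)
unit = 3.54² × 1.653 / (4×255) = 0.0203086 mm³ per gray-sum
row 0: Σ corner-gray over 3 cells = 1228  → 24.9389
row 1: Σ corner-gray over 3 cells = 1348  → 27.3759
row 2: Σ corner-gray over 3 cells = 1687  → 34.2605
row 3: Σ corner-gray over 3 cells = 1653  → 33.5701
row 4: Σ corner-gray over 3 cells = 1832  → 37.2053
row 5: Σ corner-gray over 3 cells = 1873  → 38.0379
row 6: Σ corner-gray over 3 cells = 1449  → 29.4271
row 7: Σ corner-gray over 3 cells = 1477  → 29.9957
Σ rows: total corner-gray = 12547  → 254.8115 mm³

254.812


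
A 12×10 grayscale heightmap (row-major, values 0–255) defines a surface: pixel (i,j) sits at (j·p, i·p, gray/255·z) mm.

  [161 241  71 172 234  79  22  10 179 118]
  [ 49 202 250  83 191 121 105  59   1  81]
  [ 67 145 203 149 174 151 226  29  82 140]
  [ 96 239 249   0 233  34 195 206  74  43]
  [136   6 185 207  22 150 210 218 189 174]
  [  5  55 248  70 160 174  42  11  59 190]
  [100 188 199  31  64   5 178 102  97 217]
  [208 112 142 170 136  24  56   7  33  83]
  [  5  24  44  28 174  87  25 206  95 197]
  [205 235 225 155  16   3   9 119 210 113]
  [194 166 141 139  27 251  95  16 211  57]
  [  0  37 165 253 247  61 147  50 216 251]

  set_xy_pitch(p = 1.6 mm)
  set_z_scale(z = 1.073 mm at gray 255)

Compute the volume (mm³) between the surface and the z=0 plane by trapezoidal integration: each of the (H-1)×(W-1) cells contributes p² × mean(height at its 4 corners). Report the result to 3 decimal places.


height_mm = gray/255 × 1.073; cell vol = 1.6² × mean(4 corners)
unit = 1.6² × 1.073 / (4×255) = 0.00269302 mm³ per gray-sum
row 0: Σ corner-gray over 9 cells = 4449  → 11.9812
row 1: Σ corner-gray over 9 cells = 4679  → 12.6006
row 2: Σ corner-gray over 9 cells = 5124  → 13.7990
row 3: Σ corner-gray over 9 cells = 5283  → 14.2272
row 4: Σ corner-gray over 9 cells = 4517  → 12.1644
row 5: Σ corner-gray over 9 cells = 3878  → 10.4435
row 6: Σ corner-gray over 9 cells = 3696  → 9.9534
row 7: Σ corner-gray over 9 cells = 3219  → 8.6688
row 8: Σ corner-gray over 9 cells = 3830  → 10.3143
row 9: Σ corner-gray over 9 cells = 4605  → 12.4014
row 10: Σ corner-gray over 9 cells = 4946  → 13.3197
Σ rows: total corner-gray = 48226  → 129.8736 mm³

129.874


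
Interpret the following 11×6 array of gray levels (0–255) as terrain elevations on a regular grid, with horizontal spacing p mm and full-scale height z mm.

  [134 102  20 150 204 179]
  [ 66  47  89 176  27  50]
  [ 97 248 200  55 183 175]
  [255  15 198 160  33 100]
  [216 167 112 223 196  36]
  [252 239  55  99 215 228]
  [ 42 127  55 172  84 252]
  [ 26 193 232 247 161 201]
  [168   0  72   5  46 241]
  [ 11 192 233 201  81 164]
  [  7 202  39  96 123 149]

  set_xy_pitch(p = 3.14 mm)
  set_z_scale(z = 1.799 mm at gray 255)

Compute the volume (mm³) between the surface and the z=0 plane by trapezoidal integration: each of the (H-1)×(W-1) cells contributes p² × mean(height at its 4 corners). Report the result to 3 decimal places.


height_mm = gray/255 × 1.799; cell vol = 3.14² × mean(4 corners)
unit = 3.14² × 1.799 / (4×255) = 0.0173896 mm³ per gray-sum
row 0: Σ corner-gray over 5 cells = 2059  → 35.8052
row 1: Σ corner-gray over 5 cells = 2438  → 42.3959
row 2: Σ corner-gray over 5 cells = 2811  → 48.8822
row 3: Σ corner-gray over 5 cells = 2815  → 48.9518
row 4: Σ corner-gray over 5 cells = 3344  → 58.1509
row 5: Σ corner-gray over 5 cells = 2866  → 49.8387
row 6: Σ corner-gray over 5 cells = 3063  → 53.2644
row 7: Σ corner-gray over 5 cells = 2548  → 44.3088
row 8: Σ corner-gray over 5 cells = 2244  → 39.0223
row 9: Σ corner-gray over 5 cells = 2665  → 46.3434
Σ rows: total corner-gray = 26853  → 466.9637 mm³

466.964


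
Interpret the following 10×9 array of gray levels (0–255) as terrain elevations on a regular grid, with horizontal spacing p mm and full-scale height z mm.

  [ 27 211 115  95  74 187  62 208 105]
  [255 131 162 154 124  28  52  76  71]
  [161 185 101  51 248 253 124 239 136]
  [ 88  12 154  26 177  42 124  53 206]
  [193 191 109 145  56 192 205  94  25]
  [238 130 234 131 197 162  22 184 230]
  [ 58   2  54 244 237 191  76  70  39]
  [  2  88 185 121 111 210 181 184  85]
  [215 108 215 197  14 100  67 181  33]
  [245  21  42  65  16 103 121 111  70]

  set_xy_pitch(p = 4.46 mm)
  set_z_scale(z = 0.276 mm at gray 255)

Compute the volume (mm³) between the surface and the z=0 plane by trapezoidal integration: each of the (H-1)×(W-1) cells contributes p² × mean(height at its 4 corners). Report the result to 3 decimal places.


height_mm = gray/255 × 0.276; cell vol = 4.46² × mean(4 corners)
unit = 4.46² × 0.276 / (4×255) = 0.00538243 mm³ per gray-sum
row 0: Σ corner-gray over 8 cells = 3816  → 20.5394
row 1: Σ corner-gray over 8 cells = 4479  → 24.1079
row 2: Σ corner-gray over 8 cells = 4169  → 22.4394
row 3: Σ corner-gray over 8 cells = 3672  → 19.7643
row 4: Σ corner-gray over 8 cells = 4790  → 25.7819
row 5: Σ corner-gray over 8 cells = 4433  → 23.8603
row 6: Σ corner-gray over 8 cells = 4092  → 22.0249
row 7: Σ corner-gray over 8 cells = 4259  → 22.9238
row 8: Σ corner-gray over 8 cells = 3285  → 17.6813
Σ rows: total corner-gray = 36995  → 199.1231 mm³

199.123
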